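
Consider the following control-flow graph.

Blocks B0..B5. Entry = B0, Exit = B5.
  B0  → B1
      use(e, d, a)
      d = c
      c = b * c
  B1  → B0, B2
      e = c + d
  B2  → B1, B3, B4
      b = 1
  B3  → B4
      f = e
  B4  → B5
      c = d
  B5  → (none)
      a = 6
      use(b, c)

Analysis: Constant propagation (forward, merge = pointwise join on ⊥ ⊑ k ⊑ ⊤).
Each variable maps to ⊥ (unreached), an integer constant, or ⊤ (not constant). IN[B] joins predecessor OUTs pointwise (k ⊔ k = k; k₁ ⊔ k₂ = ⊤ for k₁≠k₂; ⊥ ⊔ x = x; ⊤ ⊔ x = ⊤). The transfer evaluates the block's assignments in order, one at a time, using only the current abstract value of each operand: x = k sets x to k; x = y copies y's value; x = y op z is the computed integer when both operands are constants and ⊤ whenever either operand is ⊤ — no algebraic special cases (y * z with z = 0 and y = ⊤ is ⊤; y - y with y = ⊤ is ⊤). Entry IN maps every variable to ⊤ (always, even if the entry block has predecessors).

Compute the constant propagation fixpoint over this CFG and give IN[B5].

Converged values:
  B0:  IN=(all ⊤)  OUT=(all ⊤)
  B1:  IN=(all ⊤)  OUT=(all ⊤)
  B2:  IN=(all ⊤)  OUT={b:1; rest ⊤}
  B3:  IN={b:1; rest ⊤}  OUT={b:1; rest ⊤}
  B4:  IN={b:1; rest ⊤}  OUT={b:1; rest ⊤}
  B5:  IN={b:1; rest ⊤}  OUT={a:6, b:1; rest ⊤}

Merge at B5: IN[B5] = OUT[B4] = {a: ⊤, b: 1, c: ⊤, d: ⊤, e: ⊤, f: ⊤}

Answer: {a: ⊤, b: 1, c: ⊤, d: ⊤, e: ⊤, f: ⊤}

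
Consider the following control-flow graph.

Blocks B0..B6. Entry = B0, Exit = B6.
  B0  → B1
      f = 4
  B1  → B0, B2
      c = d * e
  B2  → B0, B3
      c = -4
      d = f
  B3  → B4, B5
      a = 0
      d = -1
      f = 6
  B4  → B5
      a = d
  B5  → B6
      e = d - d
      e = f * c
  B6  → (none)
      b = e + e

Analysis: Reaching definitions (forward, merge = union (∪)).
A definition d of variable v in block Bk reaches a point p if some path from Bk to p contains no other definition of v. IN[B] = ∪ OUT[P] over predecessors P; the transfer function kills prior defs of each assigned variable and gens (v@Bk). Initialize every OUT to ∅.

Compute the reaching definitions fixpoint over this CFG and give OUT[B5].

Answer: {a@B3, a@B4, c@B2, d@B3, e@B5, f@B3}

Derivation:
Per-block solution:
  B0:   IN={c@B1, c@B2, d@B2, f@B0}   OUT={c@B1, c@B2, d@B2, f@B0}
  B1:   IN={c@B1, c@B2, d@B2, f@B0}   OUT={c@B1, d@B2, f@B0}
  B2:   IN={c@B1, d@B2, f@B0}   OUT={c@B2, d@B2, f@B0}
  B3:   IN={c@B2, d@B2, f@B0}   OUT={a@B3, c@B2, d@B3, f@B3}
  B4:   IN={a@B3, c@B2, d@B3, f@B3}   OUT={a@B4, c@B2, d@B3, f@B3}
  B5:   IN={a@B3, a@B4, c@B2, d@B3, f@B3}   OUT={a@B3, a@B4, c@B2, d@B3, e@B5, f@B3}
  B6:   IN={a@B3, a@B4, c@B2, d@B3, e@B5, f@B3}   OUT={a@B3, a@B4, b@B6, c@B2, d@B3, e@B5, f@B3}

Merge at B5: IN[B5] = OUT[B3] ⊔ OUT[B4] = {a@B3, a@B4, c@B2, d@B3, f@B3}
Applying B5's transfer function to that IN value gives OUT[B5] (row B5 above).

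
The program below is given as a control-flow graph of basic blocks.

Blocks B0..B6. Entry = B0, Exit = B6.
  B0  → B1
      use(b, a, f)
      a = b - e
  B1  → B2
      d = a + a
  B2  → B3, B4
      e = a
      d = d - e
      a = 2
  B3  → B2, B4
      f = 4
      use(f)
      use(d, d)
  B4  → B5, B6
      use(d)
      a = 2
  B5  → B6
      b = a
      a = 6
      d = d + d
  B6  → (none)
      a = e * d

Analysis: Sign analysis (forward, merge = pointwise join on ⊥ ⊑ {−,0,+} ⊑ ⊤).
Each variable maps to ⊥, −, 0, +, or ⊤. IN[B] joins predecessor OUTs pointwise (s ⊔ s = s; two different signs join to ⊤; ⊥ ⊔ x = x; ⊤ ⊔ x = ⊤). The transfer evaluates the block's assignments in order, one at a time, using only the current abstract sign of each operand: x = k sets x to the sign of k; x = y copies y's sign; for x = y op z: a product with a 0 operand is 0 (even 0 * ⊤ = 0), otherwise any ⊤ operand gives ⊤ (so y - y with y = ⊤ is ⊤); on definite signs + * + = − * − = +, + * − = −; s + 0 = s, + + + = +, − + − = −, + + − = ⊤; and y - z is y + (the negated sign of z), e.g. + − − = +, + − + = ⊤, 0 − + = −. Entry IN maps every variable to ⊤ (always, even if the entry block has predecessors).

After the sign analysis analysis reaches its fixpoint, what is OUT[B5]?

Answer: {a: +, b: +, c: ⊤, d: ⊤, e: ⊤, f: ⊤}

Derivation:
Converged values:
  B0:  IN=(all ⊤)  OUT=(all ⊤)
  B1:  IN=(all ⊤)  OUT=(all ⊤)
  B2:  IN=(all ⊤)  OUT={a:+; rest ⊤}
  B3:  IN={a:+; rest ⊤}  OUT={a:+, f:+; rest ⊤}
  B4:  IN={a:+; rest ⊤}  OUT={a:+; rest ⊤}
  B5:  IN={a:+; rest ⊤}  OUT={a:+, b:+; rest ⊤}
  B6:  IN={a:+; rest ⊤}  OUT=(all ⊤)

Merge at B5: IN[B5] = OUT[B4] = {a: +, b: ⊤, c: ⊤, d: ⊤, e: ⊤, f: ⊤}
Applying B5's transfer function to that IN value gives OUT[B5] (row B5 above).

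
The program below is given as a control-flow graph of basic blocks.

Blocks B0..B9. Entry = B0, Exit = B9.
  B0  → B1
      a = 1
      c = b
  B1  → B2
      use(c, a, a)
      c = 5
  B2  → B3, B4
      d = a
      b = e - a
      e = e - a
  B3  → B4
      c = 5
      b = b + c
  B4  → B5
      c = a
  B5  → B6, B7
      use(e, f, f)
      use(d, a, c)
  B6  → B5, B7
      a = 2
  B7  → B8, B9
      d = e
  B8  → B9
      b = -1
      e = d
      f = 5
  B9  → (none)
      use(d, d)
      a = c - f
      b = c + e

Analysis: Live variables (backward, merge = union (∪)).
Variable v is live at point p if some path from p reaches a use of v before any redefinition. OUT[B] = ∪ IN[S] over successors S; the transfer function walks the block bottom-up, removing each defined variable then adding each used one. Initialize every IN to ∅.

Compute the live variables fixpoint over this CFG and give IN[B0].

Fixpoint table:
  B0:   IN={b, e, f}   OUT={a, c, e, f}
  B1:   IN={a, c, e, f}   OUT={a, e, f}
  B2:   IN={a, e, f}   OUT={a, b, d, e, f}
  B3:   IN={a, b, d, e, f}   OUT={a, d, e, f}
  B4:   IN={a, d, e, f}   OUT={a, c, d, e, f}
  B5:   IN={a, c, d, e, f}   OUT={c, d, e, f}
  B6:   IN={c, d, e, f}   OUT={a, c, d, e, f}
  B7:   IN={c, e, f}   OUT={c, d, e, f}
  B8:   IN={c, d}   OUT={c, d, e, f}
  B9:   IN={c, d, e, f}   OUT={}

Merge at B0: OUT[B0] = IN[B1] = {a, c, e, f}
Applying B0's transfer function to that OUT value gives IN[B0] (row B0 above).

Answer: {b, e, f}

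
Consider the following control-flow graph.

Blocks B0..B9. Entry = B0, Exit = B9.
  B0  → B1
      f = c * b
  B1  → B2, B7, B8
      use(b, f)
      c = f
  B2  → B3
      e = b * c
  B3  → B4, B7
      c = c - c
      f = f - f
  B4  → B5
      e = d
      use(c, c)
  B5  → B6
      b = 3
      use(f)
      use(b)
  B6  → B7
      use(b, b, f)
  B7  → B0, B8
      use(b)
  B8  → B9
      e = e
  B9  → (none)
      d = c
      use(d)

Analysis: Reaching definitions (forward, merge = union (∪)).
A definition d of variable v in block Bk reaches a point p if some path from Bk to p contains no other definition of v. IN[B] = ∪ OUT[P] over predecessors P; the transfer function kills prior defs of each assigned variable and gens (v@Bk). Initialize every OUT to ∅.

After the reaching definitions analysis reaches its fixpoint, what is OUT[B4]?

Converged values:
  B0: | IN={b@B5, c@B1, c@B3, e@B2, e@B4, f@B0, f@B3} | OUT={b@B5, c@B1, c@B3, e@B2, e@B4, f@B0}
  B1: | IN={b@B5, c@B1, c@B3, e@B2, e@B4, f@B0} | OUT={b@B5, c@B1, e@B2, e@B4, f@B0}
  B2: | IN={b@B5, c@B1, e@B2, e@B4, f@B0} | OUT={b@B5, c@B1, e@B2, f@B0}
  B3: | IN={b@B5, c@B1, e@B2, f@B0} | OUT={b@B5, c@B3, e@B2, f@B3}
  B4: | IN={b@B5, c@B3, e@B2, f@B3} | OUT={b@B5, c@B3, e@B4, f@B3}
  B5: | IN={b@B5, c@B3, e@B4, f@B3} | OUT={b@B5, c@B3, e@B4, f@B3}
  B6: | IN={b@B5, c@B3, e@B4, f@B3} | OUT={b@B5, c@B3, e@B4, f@B3}
  B7: | IN={b@B5, c@B1, c@B3, e@B2, e@B4, f@B0, f@B3} | OUT={b@B5, c@B1, c@B3, e@B2, e@B4, f@B0, f@B3}
  B8: | IN={b@B5, c@B1, c@B3, e@B2, e@B4, f@B0, f@B3} | OUT={b@B5, c@B1, c@B3, e@B8, f@B0, f@B3}
  B9: | IN={b@B5, c@B1, c@B3, e@B8, f@B0, f@B3} | OUT={b@B5, c@B1, c@B3, d@B9, e@B8, f@B0, f@B3}

Merge at B4: IN[B4] = OUT[B3] = {b@B5, c@B3, e@B2, f@B3}
Applying B4's transfer function to that IN value gives OUT[B4] (row B4 above).

Answer: {b@B5, c@B3, e@B4, f@B3}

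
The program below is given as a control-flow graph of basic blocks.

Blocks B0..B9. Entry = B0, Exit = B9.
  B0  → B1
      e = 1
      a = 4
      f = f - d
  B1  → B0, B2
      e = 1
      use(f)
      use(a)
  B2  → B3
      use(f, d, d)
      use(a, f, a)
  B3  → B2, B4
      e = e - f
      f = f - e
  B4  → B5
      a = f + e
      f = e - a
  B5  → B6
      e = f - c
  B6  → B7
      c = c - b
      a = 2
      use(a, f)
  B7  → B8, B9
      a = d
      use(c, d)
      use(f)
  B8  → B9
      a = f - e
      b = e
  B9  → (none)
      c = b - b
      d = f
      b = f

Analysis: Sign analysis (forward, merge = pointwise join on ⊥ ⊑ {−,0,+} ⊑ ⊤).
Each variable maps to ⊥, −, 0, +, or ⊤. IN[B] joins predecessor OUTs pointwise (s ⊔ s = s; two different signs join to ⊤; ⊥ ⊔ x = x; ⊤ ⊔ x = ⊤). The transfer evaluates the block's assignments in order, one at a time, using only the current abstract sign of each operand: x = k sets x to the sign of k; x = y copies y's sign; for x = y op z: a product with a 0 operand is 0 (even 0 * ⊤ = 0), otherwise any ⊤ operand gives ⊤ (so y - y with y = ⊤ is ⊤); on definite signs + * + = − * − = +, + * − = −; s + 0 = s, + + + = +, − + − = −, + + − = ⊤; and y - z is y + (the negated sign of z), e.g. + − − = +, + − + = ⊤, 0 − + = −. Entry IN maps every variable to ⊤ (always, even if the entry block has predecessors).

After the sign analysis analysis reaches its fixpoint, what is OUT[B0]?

Converged values:
  B0:   IN=(all ⊤)   OUT={a:+, e:+; rest ⊤}
  B1:   IN={a:+, e:+; rest ⊤}   OUT={a:+, e:+; rest ⊤}
  B2:   IN={a:+; rest ⊤}   OUT={a:+; rest ⊤}
  B3:   IN={a:+; rest ⊤}   OUT={a:+; rest ⊤}
  B4:   IN={a:+; rest ⊤}   OUT=(all ⊤)
  B5:   IN=(all ⊤)   OUT=(all ⊤)
  B6:   IN=(all ⊤)   OUT={a:+; rest ⊤}
  B7:   IN={a:+; rest ⊤}   OUT=(all ⊤)
  B8:   IN=(all ⊤)   OUT=(all ⊤)
  B9:   IN=(all ⊤)   OUT=(all ⊤)

Merge at B0 (entry node, so the boundary value (all ⊤) is joined with the incoming edge(s)): IN[B0] = (all ⊤) ⊔ OUT[B1] = {a: ⊤, b: ⊤, c: ⊤, d: ⊤, e: ⊤, f: ⊤}
Applying B0's transfer function to that IN value gives OUT[B0] (row B0 above).

Answer: {a: +, b: ⊤, c: ⊤, d: ⊤, e: +, f: ⊤}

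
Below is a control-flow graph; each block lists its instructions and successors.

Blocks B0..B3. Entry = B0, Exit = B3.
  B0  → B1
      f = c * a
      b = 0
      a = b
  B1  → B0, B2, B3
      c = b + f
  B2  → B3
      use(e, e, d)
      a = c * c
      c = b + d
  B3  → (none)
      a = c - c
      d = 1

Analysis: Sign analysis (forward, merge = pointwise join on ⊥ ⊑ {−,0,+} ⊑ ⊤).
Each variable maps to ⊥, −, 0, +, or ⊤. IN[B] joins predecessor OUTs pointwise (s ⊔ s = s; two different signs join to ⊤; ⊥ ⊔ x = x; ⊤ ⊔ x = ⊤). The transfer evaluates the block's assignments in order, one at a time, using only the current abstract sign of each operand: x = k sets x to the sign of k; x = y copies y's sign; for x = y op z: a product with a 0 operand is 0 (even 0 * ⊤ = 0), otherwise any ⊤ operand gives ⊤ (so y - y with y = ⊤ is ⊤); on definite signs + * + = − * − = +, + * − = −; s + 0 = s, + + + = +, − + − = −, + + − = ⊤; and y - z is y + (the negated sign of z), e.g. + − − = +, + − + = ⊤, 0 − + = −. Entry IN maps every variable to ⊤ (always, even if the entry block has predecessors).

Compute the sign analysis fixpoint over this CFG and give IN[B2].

Answer: {a: 0, b: 0, c: ⊤, d: ⊤, e: ⊤, f: ⊤}

Working:
Converged values:
  B0:   IN=(all ⊤)   OUT={a:0, b:0; rest ⊤}
  B1:   IN={a:0, b:0; rest ⊤}   OUT={a:0, b:0; rest ⊤}
  B2:   IN={a:0, b:0; rest ⊤}   OUT={b:0; rest ⊤}
  B3:   IN={b:0; rest ⊤}   OUT={b:0, d:+; rest ⊤}

Merge at B2: IN[B2] = OUT[B1] = {a: 0, b: 0, c: ⊤, d: ⊤, e: ⊤, f: ⊤}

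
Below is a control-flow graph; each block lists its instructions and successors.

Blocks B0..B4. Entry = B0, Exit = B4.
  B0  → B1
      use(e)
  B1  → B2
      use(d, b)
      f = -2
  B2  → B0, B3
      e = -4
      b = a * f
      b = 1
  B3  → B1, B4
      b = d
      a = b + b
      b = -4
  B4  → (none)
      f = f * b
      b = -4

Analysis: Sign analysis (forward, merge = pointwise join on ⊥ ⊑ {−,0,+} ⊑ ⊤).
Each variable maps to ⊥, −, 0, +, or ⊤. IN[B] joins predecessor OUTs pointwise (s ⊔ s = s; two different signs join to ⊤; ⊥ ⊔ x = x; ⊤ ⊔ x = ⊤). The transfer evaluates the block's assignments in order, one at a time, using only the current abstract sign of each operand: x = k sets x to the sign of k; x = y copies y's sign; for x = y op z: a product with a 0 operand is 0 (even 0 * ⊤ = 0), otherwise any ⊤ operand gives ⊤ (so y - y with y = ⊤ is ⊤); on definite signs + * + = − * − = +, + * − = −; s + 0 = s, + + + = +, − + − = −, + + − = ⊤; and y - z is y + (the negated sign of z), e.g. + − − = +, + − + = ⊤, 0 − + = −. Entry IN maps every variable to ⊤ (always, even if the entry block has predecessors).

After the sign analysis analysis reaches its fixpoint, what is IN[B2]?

Converged values:
  B0:  IN=(all ⊤)  OUT=(all ⊤)
  B1:  IN=(all ⊤)  OUT={f:-; rest ⊤}
  B2:  IN={f:-; rest ⊤}  OUT={b:+, e:-, f:-; rest ⊤}
  B3:  IN={b:+, e:-, f:-; rest ⊤}  OUT={b:-, e:-, f:-; rest ⊤}
  B4:  IN={b:-, e:-, f:-; rest ⊤}  OUT={b:-, e:-, f:+; rest ⊤}

Merge at B2: IN[B2] = OUT[B1] = {a: ⊤, b: ⊤, c: ⊤, d: ⊤, e: ⊤, f: -}

Answer: {a: ⊤, b: ⊤, c: ⊤, d: ⊤, e: ⊤, f: -}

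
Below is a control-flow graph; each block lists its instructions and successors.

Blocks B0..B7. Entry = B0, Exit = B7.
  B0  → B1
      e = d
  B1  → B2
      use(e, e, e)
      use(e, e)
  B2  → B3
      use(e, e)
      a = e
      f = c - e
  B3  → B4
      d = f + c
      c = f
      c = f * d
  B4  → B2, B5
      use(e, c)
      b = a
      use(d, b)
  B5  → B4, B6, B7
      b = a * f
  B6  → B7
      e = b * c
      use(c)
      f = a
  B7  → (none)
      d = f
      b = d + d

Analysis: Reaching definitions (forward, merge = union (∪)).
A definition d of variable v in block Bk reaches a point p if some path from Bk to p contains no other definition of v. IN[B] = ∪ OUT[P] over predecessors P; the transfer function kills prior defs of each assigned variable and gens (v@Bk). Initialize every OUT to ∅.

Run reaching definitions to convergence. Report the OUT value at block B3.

Answer: {a@B2, b@B4, c@B3, d@B3, e@B0, f@B2}

Derivation:
Fixpoint table:
  B0: | IN={} | OUT={e@B0}
  B1: | IN={e@B0} | OUT={e@B0}
  B2: | IN={a@B2, b@B4, c@B3, d@B3, e@B0, f@B2} | OUT={a@B2, b@B4, c@B3, d@B3, e@B0, f@B2}
  B3: | IN={a@B2, b@B4, c@B3, d@B3, e@B0, f@B2} | OUT={a@B2, b@B4, c@B3, d@B3, e@B0, f@B2}
  B4: | IN={a@B2, b@B4, b@B5, c@B3, d@B3, e@B0, f@B2} | OUT={a@B2, b@B4, c@B3, d@B3, e@B0, f@B2}
  B5: | IN={a@B2, b@B4, c@B3, d@B3, e@B0, f@B2} | OUT={a@B2, b@B5, c@B3, d@B3, e@B0, f@B2}
  B6: | IN={a@B2, b@B5, c@B3, d@B3, e@B0, f@B2} | OUT={a@B2, b@B5, c@B3, d@B3, e@B6, f@B6}
  B7: | IN={a@B2, b@B5, c@B3, d@B3, e@B0, e@B6, f@B2, f@B6} | OUT={a@B2, b@B7, c@B3, d@B7, e@B0, e@B6, f@B2, f@B6}

Merge at B3: IN[B3] = OUT[B2] = {a@B2, b@B4, c@B3, d@B3, e@B0, f@B2}
Applying B3's transfer function to that IN value gives OUT[B3] (row B3 above).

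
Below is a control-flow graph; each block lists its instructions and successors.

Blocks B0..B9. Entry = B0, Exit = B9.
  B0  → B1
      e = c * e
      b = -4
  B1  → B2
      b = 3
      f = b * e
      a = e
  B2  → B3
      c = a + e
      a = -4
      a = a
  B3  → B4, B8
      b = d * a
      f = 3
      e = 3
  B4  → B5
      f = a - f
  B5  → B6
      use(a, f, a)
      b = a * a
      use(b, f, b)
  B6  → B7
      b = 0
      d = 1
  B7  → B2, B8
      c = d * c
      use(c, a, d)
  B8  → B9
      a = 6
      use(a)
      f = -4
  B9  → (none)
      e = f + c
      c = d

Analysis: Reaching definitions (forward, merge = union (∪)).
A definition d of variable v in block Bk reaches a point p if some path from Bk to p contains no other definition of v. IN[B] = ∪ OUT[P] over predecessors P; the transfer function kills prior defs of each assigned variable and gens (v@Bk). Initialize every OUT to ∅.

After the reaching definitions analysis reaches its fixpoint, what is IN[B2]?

Answer: {a@B1, a@B2, b@B1, b@B6, c@B7, d@B6, e@B0, e@B3, f@B1, f@B4}

Working:
Fixpoint table:
  B0:   IN={}   OUT={b@B0, e@B0}
  B1:   IN={b@B0, e@B0}   OUT={a@B1, b@B1, e@B0, f@B1}
  B2:   IN={a@B1, a@B2, b@B1, b@B6, c@B7, d@B6, e@B0, e@B3, f@B1, f@B4}   OUT={a@B2, b@B1, b@B6, c@B2, d@B6, e@B0, e@B3, f@B1, f@B4}
  B3:   IN={a@B2, b@B1, b@B6, c@B2, d@B6, e@B0, e@B3, f@B1, f@B4}   OUT={a@B2, b@B3, c@B2, d@B6, e@B3, f@B3}
  B4:   IN={a@B2, b@B3, c@B2, d@B6, e@B3, f@B3}   OUT={a@B2, b@B3, c@B2, d@B6, e@B3, f@B4}
  B5:   IN={a@B2, b@B3, c@B2, d@B6, e@B3, f@B4}   OUT={a@B2, b@B5, c@B2, d@B6, e@B3, f@B4}
  B6:   IN={a@B2, b@B5, c@B2, d@B6, e@B3, f@B4}   OUT={a@B2, b@B6, c@B2, d@B6, e@B3, f@B4}
  B7:   IN={a@B2, b@B6, c@B2, d@B6, e@B3, f@B4}   OUT={a@B2, b@B6, c@B7, d@B6, e@B3, f@B4}
  B8:   IN={a@B2, b@B3, b@B6, c@B2, c@B7, d@B6, e@B3, f@B3, f@B4}   OUT={a@B8, b@B3, b@B6, c@B2, c@B7, d@B6, e@B3, f@B8}
  B9:   IN={a@B8, b@B3, b@B6, c@B2, c@B7, d@B6, e@B3, f@B8}   OUT={a@B8, b@B3, b@B6, c@B9, d@B6, e@B9, f@B8}

Merge at B2: IN[B2] = OUT[B1] ⊔ OUT[B7] = {a@B1, a@B2, b@B1, b@B6, c@B7, d@B6, e@B0, e@B3, f@B1, f@B4}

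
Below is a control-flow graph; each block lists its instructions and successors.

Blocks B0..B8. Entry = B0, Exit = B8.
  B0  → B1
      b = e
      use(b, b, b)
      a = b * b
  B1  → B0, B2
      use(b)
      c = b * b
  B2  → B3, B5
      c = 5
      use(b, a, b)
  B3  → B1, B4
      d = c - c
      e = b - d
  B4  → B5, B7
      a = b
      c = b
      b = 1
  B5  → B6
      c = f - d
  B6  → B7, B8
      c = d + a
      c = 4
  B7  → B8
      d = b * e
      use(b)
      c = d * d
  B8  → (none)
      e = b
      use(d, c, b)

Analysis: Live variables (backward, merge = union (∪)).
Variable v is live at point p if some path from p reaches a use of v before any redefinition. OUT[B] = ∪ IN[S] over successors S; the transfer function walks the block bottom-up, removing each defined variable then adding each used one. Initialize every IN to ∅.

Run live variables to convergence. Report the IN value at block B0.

Answer: {d, e, f}

Derivation:
Converged values:
  B0: | IN={d, e, f} | OUT={a, b, d, e, f}
  B1: | IN={a, b, d, e, f} | OUT={a, b, d, e, f}
  B2: | IN={a, b, d, e, f} | OUT={a, b, c, d, e, f}
  B3: | IN={a, b, c, f} | OUT={a, b, d, e, f}
  B4: | IN={b, d, e, f} | OUT={a, b, d, e, f}
  B5: | IN={a, b, d, e, f} | OUT={a, b, d, e}
  B6: | IN={a, b, d, e} | OUT={b, c, d, e}
  B7: | IN={b, e} | OUT={b, c, d}
  B8: | IN={b, c, d} | OUT={}

Merge at B0: OUT[B0] = IN[B1] = {a, b, d, e, f}
Applying B0's transfer function to that OUT value gives IN[B0] (row B0 above).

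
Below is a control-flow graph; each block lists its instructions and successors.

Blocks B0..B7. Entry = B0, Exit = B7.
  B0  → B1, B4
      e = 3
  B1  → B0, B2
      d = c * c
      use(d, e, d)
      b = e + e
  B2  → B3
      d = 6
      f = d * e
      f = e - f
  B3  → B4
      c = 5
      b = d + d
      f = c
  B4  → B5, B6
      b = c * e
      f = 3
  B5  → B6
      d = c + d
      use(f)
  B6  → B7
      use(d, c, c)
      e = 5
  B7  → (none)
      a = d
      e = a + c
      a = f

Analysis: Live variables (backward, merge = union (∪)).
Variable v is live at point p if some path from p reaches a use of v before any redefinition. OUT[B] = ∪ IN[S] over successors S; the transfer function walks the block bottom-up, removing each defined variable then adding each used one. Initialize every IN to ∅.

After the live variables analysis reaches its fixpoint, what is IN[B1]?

Converged values:
  B0: | IN={c, d} | OUT={c, d, e}
  B1: | IN={c, e} | OUT={c, d, e}
  B2: | IN={e} | OUT={d, e}
  B3: | IN={d, e} | OUT={c, d, e}
  B4: | IN={c, d, e} | OUT={c, d, f}
  B5: | IN={c, d, f} | OUT={c, d, f}
  B6: | IN={c, d, f} | OUT={c, d, f}
  B7: | IN={c, d, f} | OUT={}

Merge at B1: OUT[B1] = IN[B0] ⊔ IN[B2] = {c, d, e}
Applying B1's transfer function to that OUT value gives IN[B1] (row B1 above).

Answer: {c, e}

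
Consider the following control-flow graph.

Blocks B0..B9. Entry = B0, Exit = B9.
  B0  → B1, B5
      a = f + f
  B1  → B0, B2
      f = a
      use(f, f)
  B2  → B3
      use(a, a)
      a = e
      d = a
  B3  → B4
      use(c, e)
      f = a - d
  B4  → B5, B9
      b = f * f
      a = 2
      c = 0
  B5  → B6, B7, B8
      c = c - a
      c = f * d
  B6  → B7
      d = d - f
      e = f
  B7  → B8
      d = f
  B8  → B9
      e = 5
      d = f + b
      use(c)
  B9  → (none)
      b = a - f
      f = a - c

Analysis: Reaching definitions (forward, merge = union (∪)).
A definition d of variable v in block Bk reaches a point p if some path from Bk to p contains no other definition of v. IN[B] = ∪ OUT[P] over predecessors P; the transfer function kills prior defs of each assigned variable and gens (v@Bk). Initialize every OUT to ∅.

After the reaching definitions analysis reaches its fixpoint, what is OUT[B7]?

Answer: {a@B0, a@B4, b@B4, c@B5, d@B7, e@B6, f@B1, f@B3}

Trace:
Per-block solution:
  B0:  IN={a@B0, f@B1}  OUT={a@B0, f@B1}
  B1:  IN={a@B0, f@B1}  OUT={a@B0, f@B1}
  B2:  IN={a@B0, f@B1}  OUT={a@B2, d@B2, f@B1}
  B3:  IN={a@B2, d@B2, f@B1}  OUT={a@B2, d@B2, f@B3}
  B4:  IN={a@B2, d@B2, f@B3}  OUT={a@B4, b@B4, c@B4, d@B2, f@B3}
  B5:  IN={a@B0, a@B4, b@B4, c@B4, d@B2, f@B1, f@B3}  OUT={a@B0, a@B4, b@B4, c@B5, d@B2, f@B1, f@B3}
  B6:  IN={a@B0, a@B4, b@B4, c@B5, d@B2, f@B1, f@B3}  OUT={a@B0, a@B4, b@B4, c@B5, d@B6, e@B6, f@B1, f@B3}
  B7:  IN={a@B0, a@B4, b@B4, c@B5, d@B2, d@B6, e@B6, f@B1, f@B3}  OUT={a@B0, a@B4, b@B4, c@B5, d@B7, e@B6, f@B1, f@B3}
  B8:  IN={a@B0, a@B4, b@B4, c@B5, d@B2, d@B7, e@B6, f@B1, f@B3}  OUT={a@B0, a@B4, b@B4, c@B5, d@B8, e@B8, f@B1, f@B3}
  B9:  IN={a@B0, a@B4, b@B4, c@B4, c@B5, d@B2, d@B8, e@B8, f@B1, f@B3}  OUT={a@B0, a@B4, b@B9, c@B4, c@B5, d@B2, d@B8, e@B8, f@B9}

Merge at B7: IN[B7] = OUT[B5] ⊔ OUT[B6] = {a@B0, a@B4, b@B4, c@B5, d@B2, d@B6, e@B6, f@B1, f@B3}
Applying B7's transfer function to that IN value gives OUT[B7] (row B7 above).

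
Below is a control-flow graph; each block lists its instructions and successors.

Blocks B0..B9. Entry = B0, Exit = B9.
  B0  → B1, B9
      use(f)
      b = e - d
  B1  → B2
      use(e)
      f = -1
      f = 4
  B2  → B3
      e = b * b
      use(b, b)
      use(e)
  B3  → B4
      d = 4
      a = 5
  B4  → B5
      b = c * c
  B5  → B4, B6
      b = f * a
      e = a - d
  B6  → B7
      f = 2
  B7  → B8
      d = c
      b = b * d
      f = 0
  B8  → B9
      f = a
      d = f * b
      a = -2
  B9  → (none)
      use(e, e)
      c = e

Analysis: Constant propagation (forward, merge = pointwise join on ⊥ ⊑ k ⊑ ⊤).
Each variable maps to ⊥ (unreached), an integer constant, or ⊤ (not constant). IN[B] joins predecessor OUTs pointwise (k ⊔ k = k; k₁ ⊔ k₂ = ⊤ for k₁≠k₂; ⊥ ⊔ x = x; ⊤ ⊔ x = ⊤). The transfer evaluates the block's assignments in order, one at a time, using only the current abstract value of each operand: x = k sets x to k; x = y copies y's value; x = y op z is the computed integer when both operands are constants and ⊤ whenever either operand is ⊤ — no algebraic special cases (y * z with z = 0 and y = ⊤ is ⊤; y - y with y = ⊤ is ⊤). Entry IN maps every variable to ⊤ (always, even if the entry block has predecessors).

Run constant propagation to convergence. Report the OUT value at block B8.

Fixpoint table:
  B0:   IN=(all ⊤)   OUT=(all ⊤)
  B1:   IN=(all ⊤)   OUT={f:4; rest ⊤}
  B2:   IN={f:4; rest ⊤}   OUT={f:4; rest ⊤}
  B3:   IN={f:4; rest ⊤}   OUT={a:5, d:4, f:4; rest ⊤}
  B4:   IN={a:5, d:4, f:4; rest ⊤}   OUT={a:5, d:4, f:4; rest ⊤}
  B5:   IN={a:5, d:4, f:4; rest ⊤}   OUT={a:5, b:20, d:4, e:1, f:4; rest ⊤}
  B6:   IN={a:5, b:20, d:4, e:1, f:4; rest ⊤}   OUT={a:5, b:20, d:4, e:1, f:2; rest ⊤}
  B7:   IN={a:5, b:20, d:4, e:1, f:2; rest ⊤}   OUT={a:5, e:1, f:0; rest ⊤}
  B8:   IN={a:5, e:1, f:0; rest ⊤}   OUT={a:-2, e:1, f:5; rest ⊤}
  B9:   IN=(all ⊤)   OUT=(all ⊤)

Merge at B8: IN[B8] = OUT[B7] = {a: 5, b: ⊤, c: ⊤, d: ⊤, e: 1, f: 0}
Applying B8's transfer function to that IN value gives OUT[B8] (row B8 above).

Answer: {a: -2, b: ⊤, c: ⊤, d: ⊤, e: 1, f: 5}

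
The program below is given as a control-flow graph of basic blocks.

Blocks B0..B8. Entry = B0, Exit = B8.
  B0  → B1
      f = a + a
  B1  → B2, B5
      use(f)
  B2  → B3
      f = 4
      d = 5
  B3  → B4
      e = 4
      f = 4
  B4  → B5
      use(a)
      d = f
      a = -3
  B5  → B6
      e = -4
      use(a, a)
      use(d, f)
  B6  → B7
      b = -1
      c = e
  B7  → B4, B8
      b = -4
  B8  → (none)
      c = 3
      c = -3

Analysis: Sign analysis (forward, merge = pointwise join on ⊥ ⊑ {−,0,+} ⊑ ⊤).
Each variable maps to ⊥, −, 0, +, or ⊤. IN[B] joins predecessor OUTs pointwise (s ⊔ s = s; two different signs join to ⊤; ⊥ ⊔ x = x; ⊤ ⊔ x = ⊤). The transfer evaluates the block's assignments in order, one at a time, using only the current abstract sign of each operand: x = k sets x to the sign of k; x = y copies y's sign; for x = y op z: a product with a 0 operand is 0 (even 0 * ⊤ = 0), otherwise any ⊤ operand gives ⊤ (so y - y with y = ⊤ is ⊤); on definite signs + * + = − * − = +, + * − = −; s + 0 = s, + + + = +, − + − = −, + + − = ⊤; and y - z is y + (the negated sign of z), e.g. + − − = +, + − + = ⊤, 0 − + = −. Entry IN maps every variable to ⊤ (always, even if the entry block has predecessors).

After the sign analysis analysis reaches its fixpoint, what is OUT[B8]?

Answer: {a: ⊤, b: -, c: -, d: ⊤, e: -, f: ⊤}

Trace:
Converged values:
  B0: | IN=(all ⊤) | OUT=(all ⊤)
  B1: | IN=(all ⊤) | OUT=(all ⊤)
  B2: | IN=(all ⊤) | OUT={d:+, f:+; rest ⊤}
  B3: | IN={d:+, f:+; rest ⊤} | OUT={d:+, e:+, f:+; rest ⊤}
  B4: | IN=(all ⊤) | OUT={a:-; rest ⊤}
  B5: | IN=(all ⊤) | OUT={e:-; rest ⊤}
  B6: | IN={e:-; rest ⊤} | OUT={b:-, c:-, e:-; rest ⊤}
  B7: | IN={b:-, c:-, e:-; rest ⊤} | OUT={b:-, c:-, e:-; rest ⊤}
  B8: | IN={b:-, c:-, e:-; rest ⊤} | OUT={b:-, c:-, e:-; rest ⊤}

Merge at B8: IN[B8] = OUT[B7] = {a: ⊤, b: -, c: -, d: ⊤, e: -, f: ⊤}
Applying B8's transfer function to that IN value gives OUT[B8] (row B8 above).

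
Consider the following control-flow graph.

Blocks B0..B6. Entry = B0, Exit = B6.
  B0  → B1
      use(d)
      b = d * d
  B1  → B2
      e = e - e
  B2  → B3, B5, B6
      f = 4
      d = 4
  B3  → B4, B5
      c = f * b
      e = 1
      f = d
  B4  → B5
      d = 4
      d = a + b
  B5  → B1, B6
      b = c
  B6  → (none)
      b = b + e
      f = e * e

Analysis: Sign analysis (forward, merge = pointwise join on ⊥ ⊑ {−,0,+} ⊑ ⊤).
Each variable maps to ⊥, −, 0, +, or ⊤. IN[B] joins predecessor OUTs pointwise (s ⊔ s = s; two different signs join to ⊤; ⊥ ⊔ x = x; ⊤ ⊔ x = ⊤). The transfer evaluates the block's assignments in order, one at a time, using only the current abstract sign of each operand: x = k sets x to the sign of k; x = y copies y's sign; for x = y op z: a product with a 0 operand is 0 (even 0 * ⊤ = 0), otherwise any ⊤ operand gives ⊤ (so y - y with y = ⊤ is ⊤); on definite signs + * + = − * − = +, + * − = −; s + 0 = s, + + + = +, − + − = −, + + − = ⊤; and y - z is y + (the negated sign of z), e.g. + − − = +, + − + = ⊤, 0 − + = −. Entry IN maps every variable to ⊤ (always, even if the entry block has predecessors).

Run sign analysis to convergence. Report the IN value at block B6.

Answer: {a: ⊤, b: ⊤, c: ⊤, d: ⊤, e: ⊤, f: +}

Working:
Per-block solution:
  B0:   IN=(all ⊤)   OUT=(all ⊤)
  B1:   IN=(all ⊤)   OUT=(all ⊤)
  B2:   IN=(all ⊤)   OUT={d:+, f:+; rest ⊤}
  B3:   IN={d:+, f:+; rest ⊤}   OUT={d:+, e:+, f:+; rest ⊤}
  B4:   IN={d:+, e:+, f:+; rest ⊤}   OUT={e:+, f:+; rest ⊤}
  B5:   IN={f:+; rest ⊤}   OUT={f:+; rest ⊤}
  B6:   IN={f:+; rest ⊤}   OUT=(all ⊤)

Merge at B6: IN[B6] = OUT[B2] ⊔ OUT[B5] = {a: ⊤, b: ⊤, c: ⊤, d: ⊤, e: ⊤, f: +}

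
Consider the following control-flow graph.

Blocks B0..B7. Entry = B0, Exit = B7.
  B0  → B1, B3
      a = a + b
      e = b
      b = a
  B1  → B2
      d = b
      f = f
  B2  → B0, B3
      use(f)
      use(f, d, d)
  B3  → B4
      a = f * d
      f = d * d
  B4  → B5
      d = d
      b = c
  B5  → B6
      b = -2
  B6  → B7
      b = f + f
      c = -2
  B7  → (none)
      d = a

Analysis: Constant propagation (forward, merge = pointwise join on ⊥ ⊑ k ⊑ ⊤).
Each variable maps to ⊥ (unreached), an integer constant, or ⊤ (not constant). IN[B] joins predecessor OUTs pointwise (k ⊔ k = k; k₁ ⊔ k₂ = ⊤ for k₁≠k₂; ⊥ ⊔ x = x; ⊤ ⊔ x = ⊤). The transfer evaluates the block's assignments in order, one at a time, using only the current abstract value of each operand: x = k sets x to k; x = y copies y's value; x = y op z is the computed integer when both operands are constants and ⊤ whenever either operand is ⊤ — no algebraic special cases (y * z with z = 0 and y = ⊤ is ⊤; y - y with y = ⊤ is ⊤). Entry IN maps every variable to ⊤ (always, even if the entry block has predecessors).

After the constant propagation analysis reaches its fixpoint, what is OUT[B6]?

Converged values:
  B0:  IN=(all ⊤)  OUT=(all ⊤)
  B1:  IN=(all ⊤)  OUT=(all ⊤)
  B2:  IN=(all ⊤)  OUT=(all ⊤)
  B3:  IN=(all ⊤)  OUT=(all ⊤)
  B4:  IN=(all ⊤)  OUT=(all ⊤)
  B5:  IN=(all ⊤)  OUT={b:-2; rest ⊤}
  B6:  IN={b:-2; rest ⊤}  OUT={c:-2; rest ⊤}
  B7:  IN={c:-2; rest ⊤}  OUT={c:-2; rest ⊤}

Merge at B6: IN[B6] = OUT[B5] = {a: ⊤, b: -2, c: ⊤, d: ⊤, e: ⊤, f: ⊤}
Applying B6's transfer function to that IN value gives OUT[B6] (row B6 above).

Answer: {a: ⊤, b: ⊤, c: -2, d: ⊤, e: ⊤, f: ⊤}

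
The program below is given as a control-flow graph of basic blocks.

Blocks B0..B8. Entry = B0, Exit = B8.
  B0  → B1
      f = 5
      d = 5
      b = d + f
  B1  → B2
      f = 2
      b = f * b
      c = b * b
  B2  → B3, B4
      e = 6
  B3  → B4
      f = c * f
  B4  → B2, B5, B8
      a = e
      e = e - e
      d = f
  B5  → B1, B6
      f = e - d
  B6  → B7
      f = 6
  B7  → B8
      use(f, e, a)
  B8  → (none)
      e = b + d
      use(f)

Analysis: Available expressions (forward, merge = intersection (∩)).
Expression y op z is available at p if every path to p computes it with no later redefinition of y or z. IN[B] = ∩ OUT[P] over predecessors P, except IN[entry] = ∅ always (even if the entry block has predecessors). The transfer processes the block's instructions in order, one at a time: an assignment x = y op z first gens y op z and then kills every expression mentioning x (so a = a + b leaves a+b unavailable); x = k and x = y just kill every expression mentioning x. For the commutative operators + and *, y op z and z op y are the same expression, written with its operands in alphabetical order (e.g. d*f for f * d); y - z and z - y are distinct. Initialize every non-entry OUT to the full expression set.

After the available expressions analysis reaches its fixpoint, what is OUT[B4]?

Converged values:
  B0:   IN={}   OUT={d+f}
  B1:   IN={}   OUT={b*b}
  B2:   IN={b*b}   OUT={b*b}
  B3:   IN={b*b}   OUT={b*b}
  B4:   IN={b*b}   OUT={b*b}
  B5:   IN={b*b}   OUT={b*b, e-d}
  B6:   IN={b*b, e-d}   OUT={b*b, e-d}
  B7:   IN={b*b, e-d}   OUT={b*b, e-d}
  B8:   IN={b*b}   OUT={b*b, b+d}

Merge at B4: IN[B4] = OUT[B2] ∩ OUT[B3] = {b*b}
Applying B4's transfer function to that IN value gives OUT[B4] (row B4 above).

Answer: {b*b}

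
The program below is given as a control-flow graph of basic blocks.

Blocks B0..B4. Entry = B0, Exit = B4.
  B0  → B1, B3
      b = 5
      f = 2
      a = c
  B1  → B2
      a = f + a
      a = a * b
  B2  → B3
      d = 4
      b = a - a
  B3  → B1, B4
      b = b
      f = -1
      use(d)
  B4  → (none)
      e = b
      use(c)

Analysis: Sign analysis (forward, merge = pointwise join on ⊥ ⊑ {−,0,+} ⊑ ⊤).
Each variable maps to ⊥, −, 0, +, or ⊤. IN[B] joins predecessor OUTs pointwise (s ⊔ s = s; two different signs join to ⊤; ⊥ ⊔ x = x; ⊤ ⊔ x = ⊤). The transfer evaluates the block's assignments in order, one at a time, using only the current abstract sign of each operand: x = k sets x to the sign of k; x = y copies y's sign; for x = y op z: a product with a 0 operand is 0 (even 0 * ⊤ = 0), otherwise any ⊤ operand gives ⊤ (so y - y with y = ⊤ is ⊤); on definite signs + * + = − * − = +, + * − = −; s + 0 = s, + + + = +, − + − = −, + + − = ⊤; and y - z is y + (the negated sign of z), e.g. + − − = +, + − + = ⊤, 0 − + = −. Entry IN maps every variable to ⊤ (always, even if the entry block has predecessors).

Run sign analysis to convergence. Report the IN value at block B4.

Per-block solution:
  B0:  IN=(all ⊤)  OUT={b:+, f:+; rest ⊤}
  B1:  IN=(all ⊤)  OUT=(all ⊤)
  B2:  IN=(all ⊤)  OUT={d:+; rest ⊤}
  B3:  IN=(all ⊤)  OUT={f:-; rest ⊤}
  B4:  IN={f:-; rest ⊤}  OUT={f:-; rest ⊤}

Merge at B4: IN[B4] = OUT[B3] = {a: ⊤, b: ⊤, c: ⊤, d: ⊤, e: ⊤, f: -}

Answer: {a: ⊤, b: ⊤, c: ⊤, d: ⊤, e: ⊤, f: -}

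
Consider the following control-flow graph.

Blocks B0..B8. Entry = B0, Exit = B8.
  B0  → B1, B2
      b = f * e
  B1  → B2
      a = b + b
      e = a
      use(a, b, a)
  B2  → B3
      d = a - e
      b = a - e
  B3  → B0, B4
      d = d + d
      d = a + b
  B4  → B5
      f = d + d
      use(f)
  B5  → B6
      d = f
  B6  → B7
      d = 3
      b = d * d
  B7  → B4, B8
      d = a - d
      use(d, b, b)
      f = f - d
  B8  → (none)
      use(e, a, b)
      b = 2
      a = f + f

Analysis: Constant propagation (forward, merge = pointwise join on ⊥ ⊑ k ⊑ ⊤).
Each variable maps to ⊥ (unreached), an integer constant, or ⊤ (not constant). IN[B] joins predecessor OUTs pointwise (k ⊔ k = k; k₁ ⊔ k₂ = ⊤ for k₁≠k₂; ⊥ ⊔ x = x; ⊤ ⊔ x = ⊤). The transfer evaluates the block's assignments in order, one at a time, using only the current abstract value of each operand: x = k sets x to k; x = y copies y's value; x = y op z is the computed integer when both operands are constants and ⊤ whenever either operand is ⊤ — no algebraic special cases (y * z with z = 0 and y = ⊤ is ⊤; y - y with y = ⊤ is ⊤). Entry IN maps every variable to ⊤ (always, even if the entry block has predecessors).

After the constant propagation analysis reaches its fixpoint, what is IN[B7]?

Converged values:
  B0:  IN=(all ⊤)  OUT=(all ⊤)
  B1:  IN=(all ⊤)  OUT=(all ⊤)
  B2:  IN=(all ⊤)  OUT=(all ⊤)
  B3:  IN=(all ⊤)  OUT=(all ⊤)
  B4:  IN=(all ⊤)  OUT=(all ⊤)
  B5:  IN=(all ⊤)  OUT=(all ⊤)
  B6:  IN=(all ⊤)  OUT={b:9, d:3; rest ⊤}
  B7:  IN={b:9, d:3; rest ⊤}  OUT={b:9; rest ⊤}
  B8:  IN={b:9; rest ⊤}  OUT={b:2; rest ⊤}

Merge at B7: IN[B7] = OUT[B6] = {a: ⊤, b: 9, c: ⊤, d: 3, e: ⊤, f: ⊤}

Answer: {a: ⊤, b: 9, c: ⊤, d: 3, e: ⊤, f: ⊤}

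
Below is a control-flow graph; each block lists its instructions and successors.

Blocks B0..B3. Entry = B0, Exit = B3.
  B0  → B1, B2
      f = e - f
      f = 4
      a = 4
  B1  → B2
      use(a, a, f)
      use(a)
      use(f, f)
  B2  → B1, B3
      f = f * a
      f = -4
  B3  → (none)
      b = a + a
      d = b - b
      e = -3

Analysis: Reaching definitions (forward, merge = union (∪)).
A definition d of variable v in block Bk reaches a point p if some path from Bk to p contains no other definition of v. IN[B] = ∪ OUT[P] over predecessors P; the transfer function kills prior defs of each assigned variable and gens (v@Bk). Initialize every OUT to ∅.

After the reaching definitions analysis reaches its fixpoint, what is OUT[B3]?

Fixpoint table:
  B0:   IN={}   OUT={a@B0, f@B0}
  B1:   IN={a@B0, f@B0, f@B2}   OUT={a@B0, f@B0, f@B2}
  B2:   IN={a@B0, f@B0, f@B2}   OUT={a@B0, f@B2}
  B3:   IN={a@B0, f@B2}   OUT={a@B0, b@B3, d@B3, e@B3, f@B2}

Merge at B3: IN[B3] = OUT[B2] = {a@B0, f@B2}
Applying B3's transfer function to that IN value gives OUT[B3] (row B3 above).

Answer: {a@B0, b@B3, d@B3, e@B3, f@B2}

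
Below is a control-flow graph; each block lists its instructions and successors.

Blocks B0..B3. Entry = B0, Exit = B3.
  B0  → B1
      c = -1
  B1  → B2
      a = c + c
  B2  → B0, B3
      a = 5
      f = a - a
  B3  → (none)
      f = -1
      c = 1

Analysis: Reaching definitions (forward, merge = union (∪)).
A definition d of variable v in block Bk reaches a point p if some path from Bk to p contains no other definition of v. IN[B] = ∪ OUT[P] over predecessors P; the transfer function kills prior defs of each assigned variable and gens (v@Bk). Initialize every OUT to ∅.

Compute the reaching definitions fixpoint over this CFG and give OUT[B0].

Fixpoint table:
  B0:   IN={a@B2, c@B0, f@B2}   OUT={a@B2, c@B0, f@B2}
  B1:   IN={a@B2, c@B0, f@B2}   OUT={a@B1, c@B0, f@B2}
  B2:   IN={a@B1, c@B0, f@B2}   OUT={a@B2, c@B0, f@B2}
  B3:   IN={a@B2, c@B0, f@B2}   OUT={a@B2, c@B3, f@B3}

Merge at B0 (entry node, so the boundary value {} is joined with the incoming edge(s)): IN[B0] = {} ⊔ OUT[B2] = {a@B2, c@B0, f@B2}
Applying B0's transfer function to that IN value gives OUT[B0] (row B0 above).

Answer: {a@B2, c@B0, f@B2}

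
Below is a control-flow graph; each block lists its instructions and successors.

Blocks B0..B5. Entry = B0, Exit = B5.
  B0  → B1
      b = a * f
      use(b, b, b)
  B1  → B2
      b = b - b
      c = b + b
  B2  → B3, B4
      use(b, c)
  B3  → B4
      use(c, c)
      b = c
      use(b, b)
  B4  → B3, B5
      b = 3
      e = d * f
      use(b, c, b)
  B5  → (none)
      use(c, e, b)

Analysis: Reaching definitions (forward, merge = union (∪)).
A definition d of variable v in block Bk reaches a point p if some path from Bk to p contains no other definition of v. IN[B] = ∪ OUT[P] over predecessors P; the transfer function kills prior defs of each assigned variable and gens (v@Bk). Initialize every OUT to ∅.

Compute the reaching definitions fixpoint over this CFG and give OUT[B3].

Fixpoint table:
  B0:   IN={}   OUT={b@B0}
  B1:   IN={b@B0}   OUT={b@B1, c@B1}
  B2:   IN={b@B1, c@B1}   OUT={b@B1, c@B1}
  B3:   IN={b@B1, b@B4, c@B1, e@B4}   OUT={b@B3, c@B1, e@B4}
  B4:   IN={b@B1, b@B3, c@B1, e@B4}   OUT={b@B4, c@B1, e@B4}
  B5:   IN={b@B4, c@B1, e@B4}   OUT={b@B4, c@B1, e@B4}

Merge at B3: IN[B3] = OUT[B2] ⊔ OUT[B4] = {b@B1, b@B4, c@B1, e@B4}
Applying B3's transfer function to that IN value gives OUT[B3] (row B3 above).

Answer: {b@B3, c@B1, e@B4}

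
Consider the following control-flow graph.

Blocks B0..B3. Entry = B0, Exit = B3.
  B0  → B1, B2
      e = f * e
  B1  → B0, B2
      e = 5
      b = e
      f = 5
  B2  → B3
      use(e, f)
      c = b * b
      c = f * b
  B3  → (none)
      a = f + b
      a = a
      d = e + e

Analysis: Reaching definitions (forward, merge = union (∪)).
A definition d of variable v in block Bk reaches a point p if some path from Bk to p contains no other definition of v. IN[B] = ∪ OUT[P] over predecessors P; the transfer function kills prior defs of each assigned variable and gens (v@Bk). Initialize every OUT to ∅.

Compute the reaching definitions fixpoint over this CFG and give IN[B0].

Answer: {b@B1, e@B1, f@B1}

Trace:
Fixpoint table:
  B0:  IN={b@B1, e@B1, f@B1}  OUT={b@B1, e@B0, f@B1}
  B1:  IN={b@B1, e@B0, f@B1}  OUT={b@B1, e@B1, f@B1}
  B2:  IN={b@B1, e@B0, e@B1, f@B1}  OUT={b@B1, c@B2, e@B0, e@B1, f@B1}
  B3:  IN={b@B1, c@B2, e@B0, e@B1, f@B1}  OUT={a@B3, b@B1, c@B2, d@B3, e@B0, e@B1, f@B1}

Merge at B0 (entry node, so the boundary value {} is joined with the incoming edge(s)): IN[B0] = {} ⊔ OUT[B1] = {b@B1, e@B1, f@B1}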